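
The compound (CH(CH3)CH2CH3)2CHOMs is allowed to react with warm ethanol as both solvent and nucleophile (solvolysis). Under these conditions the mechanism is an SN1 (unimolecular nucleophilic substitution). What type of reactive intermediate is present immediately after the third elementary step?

Step 1: Unassisted departure of MsO⁻ (taking the C–O bonding pair) generates a secondary carbocation.
Step 2: A hydride (H with its bonding pair) migrates from the adjacent sec-butyl carbon to the cationic centre — a 1,2-hydride shift — upgrading the secondary cation to a tertiary one.
Step 3: Nucleophilic capture: the oxygen of CH3CH2OH bonds to the cationic carbon, producing an oxonium-ion intermediate.
After step 3 the species present is an oxonium ion.

oxonium ion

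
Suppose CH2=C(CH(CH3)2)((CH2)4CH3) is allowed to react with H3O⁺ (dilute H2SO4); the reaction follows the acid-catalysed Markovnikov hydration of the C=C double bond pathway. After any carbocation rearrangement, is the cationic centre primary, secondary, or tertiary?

Step 1: Electrophilic addition begins with the π(C=C) electrons forming a bond to the proton of H3O⁺. Following Markovnikov's rule, the resulting cation is tertiary. H2O is released.
No single 1,2-shift to an adjacent carbon would give a more-substituted cation, so no rearrangement occurs.

tertiary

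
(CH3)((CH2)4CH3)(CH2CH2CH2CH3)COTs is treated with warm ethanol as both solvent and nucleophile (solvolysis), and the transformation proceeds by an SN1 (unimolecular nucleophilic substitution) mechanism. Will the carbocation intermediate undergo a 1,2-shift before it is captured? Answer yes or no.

no

The first-formed carbocation is tertiary.
No single 1,2-shift to an adjacent carbon would produce a more-substituted cation than the one already present, so no rearrangement occurs.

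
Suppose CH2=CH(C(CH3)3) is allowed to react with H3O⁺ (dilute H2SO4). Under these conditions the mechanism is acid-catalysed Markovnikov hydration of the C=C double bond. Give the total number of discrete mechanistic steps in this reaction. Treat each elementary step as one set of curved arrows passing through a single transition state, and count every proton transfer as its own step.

Step 1: Protonation of the alkene by H3O⁺: the π bond acts as the nucleophile and picks up H⁺, giving the more stable (Markovnikov) secondary carbocation. H2O is released.
Step 2: Carbocation rearrangement: a 1,2-methyl shift from the adjacent tert-butyl carbon converts the initially-formed secondary cation into the more stable tertiary cation.
Step 3: Nucleophilic capture of the cation by H2O produces the protonated alcohol (an oxonium ion).
Step 4: H2O removes a proton from the oxonium oxygen, regenerating H3O⁺ and giving the neutral alcohol.
Total: 4 elementary steps.

4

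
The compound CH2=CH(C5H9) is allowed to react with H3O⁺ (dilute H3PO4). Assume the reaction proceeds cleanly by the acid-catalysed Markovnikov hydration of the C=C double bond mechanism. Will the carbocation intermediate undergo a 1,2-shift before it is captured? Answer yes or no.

The first-formed carbocation is secondary.
The adjacent cyclopentyl carbon already bears 2 other carbon substituents and has a hydrogen to migrate; after a 1,2-hydride shift from that carbon the positive charge sits on a tertiary centre.
Tertiary is more stable than secondary, so the shift occurs.

yes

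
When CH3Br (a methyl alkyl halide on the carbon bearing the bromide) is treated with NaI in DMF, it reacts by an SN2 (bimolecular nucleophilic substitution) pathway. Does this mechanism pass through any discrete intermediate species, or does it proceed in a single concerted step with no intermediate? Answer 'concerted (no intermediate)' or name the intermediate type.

concerted (no intermediate)

I⁻ attacks the back face of the α-carbon while Br⁻ departs with the C–Br bonding pair — a single concerted displacement through a pentacoordinate transition state.
All bond changes occur in one transition state; no discrete intermediate is formed.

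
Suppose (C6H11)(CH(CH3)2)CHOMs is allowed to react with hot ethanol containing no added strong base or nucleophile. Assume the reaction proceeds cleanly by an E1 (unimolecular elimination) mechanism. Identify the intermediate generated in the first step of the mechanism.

secondary carbocation

Step 1: Ionisation: the C–O σ-bond cleaves heterolytically; both bonding electrons depart with MsO⁻, leaving a secondary carbocation at the α-carbon.
After step 1 the species present is a secondary carbocation.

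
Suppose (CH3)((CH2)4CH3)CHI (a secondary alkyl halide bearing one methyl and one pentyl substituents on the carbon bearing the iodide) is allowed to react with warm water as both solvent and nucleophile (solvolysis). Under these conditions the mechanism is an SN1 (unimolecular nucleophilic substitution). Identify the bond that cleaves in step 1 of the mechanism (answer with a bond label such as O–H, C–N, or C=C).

C–I

Step 1: Unassisted departure of I⁻ (taking the C–I bonding pair) generates a secondary carbocation.
The bond broken in this step is the C–I bond.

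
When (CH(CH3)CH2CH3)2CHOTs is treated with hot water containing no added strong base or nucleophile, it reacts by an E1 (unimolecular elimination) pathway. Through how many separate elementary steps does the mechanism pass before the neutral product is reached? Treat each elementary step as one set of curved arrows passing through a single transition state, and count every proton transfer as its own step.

Step 1: Unassisted departure of TsO⁻ (taking the C–O bonding pair) generates a secondary carbocation.
Step 2: Carbocation rearrangement: a 1,2-hydride shift from the adjacent sec-butyl carbon converts the initially-formed secondary cation into the more stable tertiary cation.
Step 3: A weak base (a water molecule from the solvent) removes a proton from a carbon adjacent to the cationic centre; the electrons of that C–H bond become the new π(C=C) bond, giving the alkene.
Total: 3 elementary steps.

3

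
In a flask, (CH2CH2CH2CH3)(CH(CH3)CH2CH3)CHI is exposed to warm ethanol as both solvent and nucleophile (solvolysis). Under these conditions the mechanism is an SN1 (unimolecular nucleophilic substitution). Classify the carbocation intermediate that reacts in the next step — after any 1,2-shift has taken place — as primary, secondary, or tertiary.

tertiary

Step 1: Ionisation: the C–I σ-bond cleaves heterolytically; both bonding electrons depart with I⁻, leaving a secondary carbocation at the α-carbon.
Step 2: A 1,2-hydride shift from the adjacent sec-butyl carbon moves the positive charge from the secondary centre to an adjacent carbon, generating a more stable tertiary carbocation.
The cation rearranges from secondary to tertiary via a 1,2-hydride shift from the adjacent sec-butyl carbon; the tertiary cation is what reacts next.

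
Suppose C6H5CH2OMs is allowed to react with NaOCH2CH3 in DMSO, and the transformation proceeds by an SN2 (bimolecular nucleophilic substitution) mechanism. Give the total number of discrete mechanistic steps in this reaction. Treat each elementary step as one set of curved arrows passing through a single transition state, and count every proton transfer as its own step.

Step 1: Backside attack by CH3CH2O⁻ on the carbon bearing the mesylate: the new C–O bond forms as the C–O bond breaks, with Walden inversion at carbon.
Total: 1 elementary step.

1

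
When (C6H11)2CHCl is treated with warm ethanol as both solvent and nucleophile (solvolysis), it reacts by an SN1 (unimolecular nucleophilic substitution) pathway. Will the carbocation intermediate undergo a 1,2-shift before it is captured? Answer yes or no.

The first-formed carbocation is secondary.
The adjacent cyclohexyl carbon already bears 2 other carbon substituents and has a hydrogen to migrate; after a 1,2-hydride shift from that carbon the positive charge sits on a tertiary centre.
Tertiary is more stable than secondary, so the shift occurs.

yes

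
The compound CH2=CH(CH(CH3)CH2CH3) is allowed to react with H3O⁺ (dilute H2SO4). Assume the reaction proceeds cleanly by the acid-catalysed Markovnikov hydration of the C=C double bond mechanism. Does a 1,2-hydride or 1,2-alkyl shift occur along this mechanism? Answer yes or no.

The first-formed carbocation is secondary.
The adjacent sec-butyl carbon already bears 2 other carbon substituents and has a hydrogen to migrate; after a 1,2-hydride shift from that carbon the positive charge sits on a tertiary centre.
Tertiary is more stable than secondary, so the shift occurs.

yes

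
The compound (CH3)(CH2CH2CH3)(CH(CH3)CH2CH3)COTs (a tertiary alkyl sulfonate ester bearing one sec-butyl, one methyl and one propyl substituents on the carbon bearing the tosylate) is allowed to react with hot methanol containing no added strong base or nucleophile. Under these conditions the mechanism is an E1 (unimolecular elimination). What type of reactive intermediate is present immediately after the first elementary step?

Step 1: The C–O bond breaks with both electrons going to the tosylate; TsO⁻ leaves and a tertiary carbocation remains.
After step 1 the species present is a tertiary carbocation.

tertiary carbocation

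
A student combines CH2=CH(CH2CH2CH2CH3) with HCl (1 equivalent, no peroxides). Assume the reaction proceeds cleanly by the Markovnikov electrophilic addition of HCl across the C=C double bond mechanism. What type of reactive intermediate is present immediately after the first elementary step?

Step 1: Electrophilic addition begins with the π(C=C) electrons forming a bond to the proton of HCl. Following Markovnikov's rule, the resulting cation is secondary. The H–Cl bond breaks heterolytically, releasing Cl⁻.
After step 1 the species present is a secondary carbocation.

secondary carbocation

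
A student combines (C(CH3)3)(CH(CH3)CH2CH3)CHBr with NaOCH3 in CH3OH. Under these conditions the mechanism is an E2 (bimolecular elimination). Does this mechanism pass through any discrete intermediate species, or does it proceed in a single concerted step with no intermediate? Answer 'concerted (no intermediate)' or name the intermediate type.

The strong base CH3O⁻ removes a β-hydrogen; in the same concerted event the electrons of the breaking C–H bond form the new π(C=C) bond and the C–Br σ-bond breaks, expelling Br⁻. Anti-periplanar geometry; one transition state.
All bond changes occur in one transition state; no discrete intermediate is formed.

concerted (no intermediate)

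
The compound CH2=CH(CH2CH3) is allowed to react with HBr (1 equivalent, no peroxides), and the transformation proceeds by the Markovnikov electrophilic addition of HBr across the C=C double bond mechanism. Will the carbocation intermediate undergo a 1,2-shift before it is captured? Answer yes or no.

no

The first-formed carbocation is secondary.
No single 1,2-shift to an adjacent carbon would produce a more-substituted cation than the one already present, so no rearrangement occurs.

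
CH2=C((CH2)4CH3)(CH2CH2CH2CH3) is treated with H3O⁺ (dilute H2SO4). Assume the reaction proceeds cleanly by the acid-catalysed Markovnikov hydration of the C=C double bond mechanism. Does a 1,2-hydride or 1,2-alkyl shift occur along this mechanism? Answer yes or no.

no

The first-formed carbocation is tertiary.
No single 1,2-shift to an adjacent carbon would produce a more-substituted cation than the one already present, so no rearrangement occurs.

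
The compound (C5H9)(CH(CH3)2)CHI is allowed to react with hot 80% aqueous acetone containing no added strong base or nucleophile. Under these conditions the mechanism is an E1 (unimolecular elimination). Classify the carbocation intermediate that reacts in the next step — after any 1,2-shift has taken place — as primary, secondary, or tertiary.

tertiary

Step 1: Rate-determining heterolysis of the C–I bond gives I⁻ and a secondary carbocation.
Step 2: A 1,2-hydride shift from the adjacent cyclopentyl carbon moves the positive charge from the secondary centre to an adjacent carbon, generating a more stable tertiary carbocation.
The cation rearranges from secondary to tertiary via a 1,2-hydride shift from the adjacent cyclopentyl carbon; the tertiary cation is what reacts next.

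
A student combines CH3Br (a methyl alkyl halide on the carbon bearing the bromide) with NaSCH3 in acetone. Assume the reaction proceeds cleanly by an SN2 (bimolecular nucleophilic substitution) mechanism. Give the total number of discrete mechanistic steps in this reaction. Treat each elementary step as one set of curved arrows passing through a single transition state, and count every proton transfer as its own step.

1

Step 1: The methanethiolate nucleophile donates a lone pair from S to the α-carbon in a backside attack; simultaneously the C–Br σ-bond breaks and both of its electrons leave with Br⁻. One concerted step with inversion of configuration.
Total: 1 elementary step.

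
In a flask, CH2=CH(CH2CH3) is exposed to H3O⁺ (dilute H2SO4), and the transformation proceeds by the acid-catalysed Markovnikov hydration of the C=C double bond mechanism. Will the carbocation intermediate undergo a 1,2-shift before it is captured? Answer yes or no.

The first-formed carbocation is secondary.
No single 1,2-shift to an adjacent carbon would produce a more-substituted cation than the one already present, so no rearrangement occurs.

no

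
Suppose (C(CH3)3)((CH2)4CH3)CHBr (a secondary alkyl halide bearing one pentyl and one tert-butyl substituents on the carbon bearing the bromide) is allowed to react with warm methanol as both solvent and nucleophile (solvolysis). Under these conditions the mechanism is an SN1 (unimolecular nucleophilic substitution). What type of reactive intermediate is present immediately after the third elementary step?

oxonium ion

Step 1: Ionisation: the C–Br σ-bond cleaves heterolytically; both bonding electrons depart with Br⁻, leaving a secondary carbocation at the α-carbon.
Step 2: A methyl group with its bonding pair migrates from the adjacent tert-butyl carbon to the cationic centre — a 1,2-methyl shift — upgrading the secondary cation to a tertiary one.
Step 3: A lone pair on the oxygen of CH3OH attacks the carbocation, forming a new C–O σ-bond and an oxonium ion.
After step 3 the species present is an oxonium ion.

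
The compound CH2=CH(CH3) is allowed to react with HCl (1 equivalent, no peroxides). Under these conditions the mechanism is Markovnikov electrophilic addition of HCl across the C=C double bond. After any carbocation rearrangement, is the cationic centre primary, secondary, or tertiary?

Step 1: Protonation of the alkene by HCl: the π bond acts as the nucleophile and picks up H⁺, giving the more stable (Markovnikov) secondary carbocation. The H–Cl bond breaks heterolytically, releasing Cl⁻.
No single 1,2-shift to an adjacent carbon would give a more-substituted cation, so no rearrangement occurs.

secondary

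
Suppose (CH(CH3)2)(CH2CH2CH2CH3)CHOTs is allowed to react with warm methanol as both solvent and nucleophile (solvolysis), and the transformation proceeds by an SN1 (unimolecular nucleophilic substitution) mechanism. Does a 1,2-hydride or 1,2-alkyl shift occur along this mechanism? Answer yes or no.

yes

The first-formed carbocation is secondary.
The adjacent isopropyl carbon already bears 2 other carbon substituents and has a hydrogen to migrate; after a 1,2-hydride shift from that carbon the positive charge sits on a tertiary centre.
Tertiary is more stable than secondary, so the shift occurs.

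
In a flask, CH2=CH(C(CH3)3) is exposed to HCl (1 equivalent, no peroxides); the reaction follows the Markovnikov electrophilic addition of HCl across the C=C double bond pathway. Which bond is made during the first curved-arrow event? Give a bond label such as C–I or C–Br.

C–H

Step 1: Protonation of the alkene by HCl: the π bond acts as the nucleophile and picks up H⁺, giving the more stable (Markovnikov) secondary carbocation. The H–Cl bond breaks heterolytically, releasing Cl⁻.
The bond formed in this step is the C–H bond.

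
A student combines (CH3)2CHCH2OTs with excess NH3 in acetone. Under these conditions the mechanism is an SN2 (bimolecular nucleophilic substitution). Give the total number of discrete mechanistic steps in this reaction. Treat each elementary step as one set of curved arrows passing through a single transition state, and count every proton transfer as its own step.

2

Step 1: A lone pair on the N of NH3 attacks the α-carbon from the back side while the C–O bond breaks; both bonding electrons leave with TsO⁻. The product of this concerted step is an alkylammonium ion.
Step 2: A second equivalent of NH3 removes a proton from the N, giving the neutral product.
Total: 2 elementary steps.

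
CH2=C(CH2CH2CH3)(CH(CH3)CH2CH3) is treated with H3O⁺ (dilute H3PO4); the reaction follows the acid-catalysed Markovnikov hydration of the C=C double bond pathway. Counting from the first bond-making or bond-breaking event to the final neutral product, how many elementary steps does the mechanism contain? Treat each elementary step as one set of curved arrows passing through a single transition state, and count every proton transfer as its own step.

Step 1: Protonation of the alkene by H3O⁺: the π bond acts as the nucleophile and picks up H⁺, giving the more stable (Markovnikov) tertiary carbocation. H2O is released.
(No 1,2-shift: no single shift to an adjacent carbon would give a more stable cation.)
Step 2: Water acts as the nucleophile: an oxygen lone pair bonds to the cationic carbon, giving an oxonium-ion intermediate.
Step 3: H2O removes a proton from the oxonium oxygen, regenerating H3O⁺ and giving the neutral alcohol.
Total: 3 elementary steps.

3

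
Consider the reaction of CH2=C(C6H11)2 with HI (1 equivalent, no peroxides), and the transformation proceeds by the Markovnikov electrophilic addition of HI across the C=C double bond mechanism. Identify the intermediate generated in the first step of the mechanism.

tertiary carbocation

Step 1: The π electrons of the C=C bond attack a proton of HI; Markovnikov addition places the new C–H on the less-substituted alkene carbon, so the positive charge ends up on the more-substituted carbon — a tertiary carbocation. The H–I bond breaks heterolytically, releasing I⁻.
After step 1 the species present is a tertiary carbocation.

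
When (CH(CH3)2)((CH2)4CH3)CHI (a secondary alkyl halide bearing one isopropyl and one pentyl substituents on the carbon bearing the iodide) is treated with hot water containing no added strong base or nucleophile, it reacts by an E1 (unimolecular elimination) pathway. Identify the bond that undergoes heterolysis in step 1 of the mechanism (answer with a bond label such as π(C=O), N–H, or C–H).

Step 1: The C–I bond breaks with both electrons going to the iodide; I⁻ leaves and a secondary carbocation remains.
The bond broken in this step is the C–I bond.

C–I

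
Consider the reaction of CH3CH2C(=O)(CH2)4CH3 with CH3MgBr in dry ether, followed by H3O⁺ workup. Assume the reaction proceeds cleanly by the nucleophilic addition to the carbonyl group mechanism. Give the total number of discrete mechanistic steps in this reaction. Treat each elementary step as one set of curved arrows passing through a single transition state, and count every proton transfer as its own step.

2

Step 1: Nucleophilic addition: the carbanion-like carbon of CH3MgBr adds to the carbonyl carbon, pushing the π(C=O) electron pair onto oxygen and giving a tetrahedral alkoxide.
Step 2: The alkoxide picks up a proton during H3O⁺ workup to yield an alcohol.
Total: 2 elementary steps.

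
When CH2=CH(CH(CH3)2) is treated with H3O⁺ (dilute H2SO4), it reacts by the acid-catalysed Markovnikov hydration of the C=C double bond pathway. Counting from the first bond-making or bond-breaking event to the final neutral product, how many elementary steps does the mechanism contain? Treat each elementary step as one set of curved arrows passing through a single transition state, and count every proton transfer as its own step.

4

Step 1: The π electrons of the C=C bond attack a proton of H3O⁺; Markovnikov addition places the new C–H on the less-substituted alkene carbon, so the positive charge ends up on the more-substituted carbon — a secondary carbocation. H2O is released.
Step 2: A 1,2-hydride shift from the adjacent isopropyl carbon moves the positive charge from the secondary centre to an adjacent carbon, generating a more stable tertiary carbocation.
Step 3: Water acts as the nucleophile: an oxygen lone pair bonds to the cationic carbon, giving an oxonium-ion intermediate.
Step 4: H2O removes a proton from the oxonium oxygen, regenerating H3O⁺ and giving the neutral alcohol.
Total: 4 elementary steps.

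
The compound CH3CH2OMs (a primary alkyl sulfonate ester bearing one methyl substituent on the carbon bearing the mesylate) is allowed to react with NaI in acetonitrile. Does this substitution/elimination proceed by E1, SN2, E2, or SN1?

SN2

Conditions: a primary substrate with a strong nucleophile in the polar aprotic solvent acetonitrile.
These conditions are the textbook signature of the SN2 pathway.
An unhindered substrate with a strong nucleophile in a polar aprotic solvent favours one-step backside displacement.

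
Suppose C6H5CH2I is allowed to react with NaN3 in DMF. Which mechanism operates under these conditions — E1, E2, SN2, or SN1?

Conditions: a primary substrate with a strong nucleophile in the polar aprotic solvent DMF.
These conditions are the textbook signature of the SN2 pathway.
An unhindered substrate with a strong nucleophile in a polar aprotic solvent favours one-step backside displacement.

SN2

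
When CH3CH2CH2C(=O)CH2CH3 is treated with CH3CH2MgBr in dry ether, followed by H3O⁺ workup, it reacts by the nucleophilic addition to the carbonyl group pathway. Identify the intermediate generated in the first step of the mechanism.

Step 1: Nucleophilic addition: the carbanion-like carbon of CH3CH2MgBr adds to the carbonyl carbon, pushing the π(C=O) electron pair onto oxygen and giving a tetrahedral alkoxide.
After step 1 the species present is a tetrahedral alkoxide intermediate.

tetrahedral alkoxide intermediate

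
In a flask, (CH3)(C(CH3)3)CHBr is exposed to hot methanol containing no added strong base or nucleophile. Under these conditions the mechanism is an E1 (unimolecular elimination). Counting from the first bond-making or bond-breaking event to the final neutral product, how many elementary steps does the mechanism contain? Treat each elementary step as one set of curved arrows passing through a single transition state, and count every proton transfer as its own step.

3

Step 1: Rate-determining heterolysis of the C–Br bond gives Br⁻ and a secondary carbocation.
Step 2: A 1,2-methyl shift from the adjacent tert-butyl carbon moves the positive charge from the secondary centre to an adjacent carbon, generating a more stable tertiary carbocation.
Step 3: A methanol molecule (solvent) deprotonates a β-carbon; as the C–H bond breaks, those electrons form the new alkene π bond.
Total: 3 elementary steps.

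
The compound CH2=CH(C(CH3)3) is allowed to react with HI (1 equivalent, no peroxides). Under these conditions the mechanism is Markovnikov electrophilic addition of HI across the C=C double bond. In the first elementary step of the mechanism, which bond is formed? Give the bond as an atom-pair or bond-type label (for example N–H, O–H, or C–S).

Step 1: The π electrons of the C=C bond attack a proton of HI; Markovnikov addition places the new C–H on the less-substituted alkene carbon, so the positive charge ends up on the more-substituted carbon — a secondary carbocation. The H–I bond breaks heterolytically, releasing I⁻.
The bond formed in this step is the C–H bond.

C–H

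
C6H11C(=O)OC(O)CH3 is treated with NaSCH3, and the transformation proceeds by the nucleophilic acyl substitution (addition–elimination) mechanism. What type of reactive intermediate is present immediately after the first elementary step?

tetrahedral intermediate

Step 1: Nucleophilic addition of CH3S⁻ to the acyl carbon breaks the π(C=O) bond and yields a tetrahedral, anionic intermediate.
After step 1 the species present is a tetrahedral intermediate.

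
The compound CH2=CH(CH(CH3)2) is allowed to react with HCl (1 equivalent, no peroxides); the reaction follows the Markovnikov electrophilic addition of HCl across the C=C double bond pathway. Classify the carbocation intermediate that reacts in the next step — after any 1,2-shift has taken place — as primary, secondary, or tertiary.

tertiary

Step 1: Electrophilic addition begins with the π(C=C) electrons forming a bond to the proton of HCl. Following Markovnikov's rule, the resulting cation is secondary. The H–Cl bond breaks heterolytically, releasing Cl⁻.
Step 2: A 1,2-hydride shift from the adjacent isopropyl carbon moves the positive charge from the secondary centre to an adjacent carbon, generating a more stable tertiary carbocation.
The cation rearranges from secondary to tertiary via a 1,2-hydride shift from the adjacent isopropyl carbon; the tertiary cation is what reacts next.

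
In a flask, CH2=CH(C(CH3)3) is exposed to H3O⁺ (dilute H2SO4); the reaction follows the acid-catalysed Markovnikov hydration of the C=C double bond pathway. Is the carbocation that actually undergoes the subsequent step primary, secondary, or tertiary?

Step 1: The π electrons of the C=C bond attack a proton of H3O⁺; Markovnikov addition places the new C–H on the less-substituted alkene carbon, so the positive charge ends up on the more-substituted carbon — a secondary carbocation. H2O is released.
Step 2: A 1,2-methyl shift from the adjacent tert-butyl carbon moves the positive charge from the secondary centre to an adjacent carbon, generating a more stable tertiary carbocation.
The cation rearranges from secondary to tertiary via a 1,2-methyl shift from the adjacent tert-butyl carbon; the tertiary cation is what reacts next.

tertiary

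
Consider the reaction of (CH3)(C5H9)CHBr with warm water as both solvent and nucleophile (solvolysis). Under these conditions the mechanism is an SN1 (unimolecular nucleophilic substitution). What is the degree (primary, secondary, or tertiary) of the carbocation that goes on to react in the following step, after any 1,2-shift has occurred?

Step 1: The C–Br bond breaks with both electrons going to the bromide; Br⁻ leaves and a secondary carbocation remains.
Step 2: A 1,2-hydride shift from the adjacent cyclopentyl carbon moves the positive charge from the secondary centre to an adjacent carbon, generating a more stable tertiary carbocation.
The cation rearranges from secondary to tertiary via a 1,2-hydride shift from the adjacent cyclopentyl carbon; the tertiary cation is what reacts next.

tertiary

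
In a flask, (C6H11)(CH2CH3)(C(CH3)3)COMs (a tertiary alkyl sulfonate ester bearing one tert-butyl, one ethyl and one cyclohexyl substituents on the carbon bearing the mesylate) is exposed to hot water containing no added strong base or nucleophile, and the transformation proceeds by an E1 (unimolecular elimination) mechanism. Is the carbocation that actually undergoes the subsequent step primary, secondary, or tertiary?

tertiary

Step 1: Unassisted departure of MsO⁻ (taking the C–O bonding pair) generates a tertiary carbocation.
No single 1,2-shift to an adjacent carbon would give a more-substituted cation, so no rearrangement occurs.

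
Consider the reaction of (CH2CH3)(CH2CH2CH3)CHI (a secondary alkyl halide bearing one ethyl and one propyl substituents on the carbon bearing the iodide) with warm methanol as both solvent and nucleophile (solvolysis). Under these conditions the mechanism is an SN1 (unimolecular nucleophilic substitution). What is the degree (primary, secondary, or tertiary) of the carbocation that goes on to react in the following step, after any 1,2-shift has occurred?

secondary

Step 1: Ionisation: the C–I σ-bond cleaves heterolytically; both bonding electrons depart with I⁻, leaving a secondary carbocation at the α-carbon.
No single 1,2-shift to an adjacent carbon would give a more-substituted cation, so no rearrangement occurs.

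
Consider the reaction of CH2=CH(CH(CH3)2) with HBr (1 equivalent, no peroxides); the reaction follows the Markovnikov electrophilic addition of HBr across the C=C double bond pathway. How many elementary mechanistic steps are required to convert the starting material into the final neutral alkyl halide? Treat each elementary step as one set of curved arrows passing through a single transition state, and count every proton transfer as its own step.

Step 1: The π electrons of the C=C bond attack a proton of HBr; Markovnikov addition places the new C–H on the less-substituted alkene carbon, so the positive charge ends up on the more-substituted carbon — a secondary carbocation. The H–Br bond breaks heterolytically, releasing Br⁻.
Step 2: A 1,2-hydride shift from the adjacent isopropyl carbon moves the positive charge from the secondary centre to an adjacent carbon, generating a more stable tertiary carbocation.
Step 3: The Br⁻ anion donates a lone pair to the carbocation, forming the new C–Br σ-bond and giving the neutral alkyl halide.
Total: 3 elementary steps.

3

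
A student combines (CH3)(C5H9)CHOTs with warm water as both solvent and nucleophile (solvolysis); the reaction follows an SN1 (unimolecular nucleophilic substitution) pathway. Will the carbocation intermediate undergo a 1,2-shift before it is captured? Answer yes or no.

The first-formed carbocation is secondary.
The adjacent cyclopentyl carbon already bears 2 other carbon substituents and has a hydrogen to migrate; after a 1,2-hydride shift from that carbon the positive charge sits on a tertiary centre.
Tertiary is more stable than secondary, so the shift occurs.

yes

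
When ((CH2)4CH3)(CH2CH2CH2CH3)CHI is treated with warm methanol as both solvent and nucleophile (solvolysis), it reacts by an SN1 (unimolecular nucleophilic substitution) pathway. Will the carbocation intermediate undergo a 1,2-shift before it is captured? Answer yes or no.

no

The first-formed carbocation is secondary.
No single 1,2-shift to an adjacent carbon would produce a more-substituted cation than the one already present, so no rearrangement occurs.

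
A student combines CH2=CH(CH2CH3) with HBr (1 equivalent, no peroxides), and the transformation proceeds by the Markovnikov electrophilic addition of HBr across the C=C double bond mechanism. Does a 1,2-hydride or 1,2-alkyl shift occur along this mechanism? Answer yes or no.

no

The first-formed carbocation is secondary.
No single 1,2-shift to an adjacent carbon would produce a more-substituted cation than the one already present, so no rearrangement occurs.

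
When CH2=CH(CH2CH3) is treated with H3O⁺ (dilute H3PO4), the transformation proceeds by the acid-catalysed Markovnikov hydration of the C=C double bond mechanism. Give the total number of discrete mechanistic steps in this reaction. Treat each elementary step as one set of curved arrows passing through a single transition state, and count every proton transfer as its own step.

3

Step 1: Protonation of the alkene by H3O⁺: the π bond acts as the nucleophile and picks up H⁺, giving the more stable (Markovnikov) secondary carbocation. H2O is released.
(No 1,2-shift: no single shift to an adjacent carbon would give a more stable cation.)
Step 2: Water acts as the nucleophile: an oxygen lone pair bonds to the cationic carbon, giving an oxonium-ion intermediate.
Step 3: H2O removes a proton from the oxonium oxygen, regenerating H3O⁺ and giving the neutral alcohol.
Total: 3 elementary steps.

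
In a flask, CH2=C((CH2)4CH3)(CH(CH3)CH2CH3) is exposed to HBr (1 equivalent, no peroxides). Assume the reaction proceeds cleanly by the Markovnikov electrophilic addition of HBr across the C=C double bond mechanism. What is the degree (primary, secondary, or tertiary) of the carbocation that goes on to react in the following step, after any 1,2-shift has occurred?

tertiary

Step 1: Protonation of the alkene by HBr: the π bond acts as the nucleophile and picks up H⁺, giving the more stable (Markovnikov) tertiary carbocation. The H–Br bond breaks heterolytically, releasing Br⁻.
No single 1,2-shift to an adjacent carbon would give a more-substituted cation, so no rearrangement occurs.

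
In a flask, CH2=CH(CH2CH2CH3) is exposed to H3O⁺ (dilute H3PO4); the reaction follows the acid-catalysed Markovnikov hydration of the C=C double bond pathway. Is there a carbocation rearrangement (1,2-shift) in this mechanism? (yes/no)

The first-formed carbocation is secondary.
No single 1,2-shift to an adjacent carbon would produce a more-substituted cation than the one already present, so no rearrangement occurs.

no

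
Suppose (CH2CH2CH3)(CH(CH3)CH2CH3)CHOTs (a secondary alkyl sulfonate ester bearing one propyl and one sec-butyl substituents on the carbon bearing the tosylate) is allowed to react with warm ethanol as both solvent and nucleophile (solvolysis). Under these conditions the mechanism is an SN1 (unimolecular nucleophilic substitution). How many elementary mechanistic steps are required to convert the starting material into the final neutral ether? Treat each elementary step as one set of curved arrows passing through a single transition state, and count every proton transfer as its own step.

4

Step 1: Ionisation: the C–O σ-bond cleaves heterolytically; both bonding electrons depart with TsO⁻, leaving a secondary carbocation at the α-carbon.
Step 2: A hydride (H with its bonding pair) migrates from the adjacent sec-butyl carbon to the cationic centre — a 1,2-hydride shift — upgrading the secondary cation to a tertiary one.
Step 3: Nucleophilic capture: the oxygen of CH3CH2OH bonds to the cationic carbon, producing an oxonium-ion intermediate.
Step 4: Proton transfer from the O–H of the oxonium ion to a solvent molecule delivers the neutral ether.
Total: 4 elementary steps.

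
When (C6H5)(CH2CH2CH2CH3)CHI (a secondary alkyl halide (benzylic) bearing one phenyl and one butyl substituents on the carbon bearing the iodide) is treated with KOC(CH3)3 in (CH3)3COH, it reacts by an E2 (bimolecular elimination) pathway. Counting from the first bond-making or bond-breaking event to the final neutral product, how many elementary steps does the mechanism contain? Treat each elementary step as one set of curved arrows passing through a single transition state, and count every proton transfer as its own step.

Step 1: In one step, (CH3)3CO⁻ pulls off a β-proton, the C–I bond cleaves, and a C=C double bond forms between the α- and β-carbons (E2, anti elimination).
Total: 1 elementary step.

1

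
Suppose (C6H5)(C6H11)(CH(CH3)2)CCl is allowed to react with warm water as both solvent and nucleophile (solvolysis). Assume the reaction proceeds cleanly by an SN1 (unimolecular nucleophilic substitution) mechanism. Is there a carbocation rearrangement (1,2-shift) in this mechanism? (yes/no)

The first-formed carbocation is tertiary.
No single 1,2-shift to an adjacent carbon would produce a more-substituted cation than the one already present, so no rearrangement occurs.

no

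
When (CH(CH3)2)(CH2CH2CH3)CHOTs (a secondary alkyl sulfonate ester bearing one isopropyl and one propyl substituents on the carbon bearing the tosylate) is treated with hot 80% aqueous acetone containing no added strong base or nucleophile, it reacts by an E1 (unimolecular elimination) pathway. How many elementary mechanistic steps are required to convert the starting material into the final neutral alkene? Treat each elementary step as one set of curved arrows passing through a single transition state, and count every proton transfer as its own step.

3

Step 1: The C–O bond breaks with both electrons going to the tosylate; TsO⁻ leaves and a secondary carbocation remains.
Step 2: A hydride (H with its bonding pair) migrates from the adjacent isopropyl carbon to the cationic centre — a 1,2-hydride shift — upgrading the secondary cation to a tertiary one.
Step 3: A weak base (a water molecule from the solvent) removes a proton from a carbon adjacent to the cationic centre; the electrons of that C–H bond become the new π(C=C) bond, giving the alkene.
Total: 3 elementary steps.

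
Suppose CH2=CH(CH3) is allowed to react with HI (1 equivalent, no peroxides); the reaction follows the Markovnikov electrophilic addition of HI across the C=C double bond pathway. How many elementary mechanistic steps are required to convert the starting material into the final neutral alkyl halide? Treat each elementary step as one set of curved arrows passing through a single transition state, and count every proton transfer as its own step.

Step 1: Electrophilic addition begins with the π(C=C) electrons forming a bond to the proton of HI. Following Markovnikov's rule, the resulting cation is secondary. The H–I bond breaks heterolytically, releasing I⁻.
(No 1,2-shift: no single shift to an adjacent carbon would give a more stable cation.)
Step 2: I⁻ captures the cation: a lone pair on I⁻ fills the empty p orbital, producing the alkyl halide product.
Total: 2 elementary steps.

2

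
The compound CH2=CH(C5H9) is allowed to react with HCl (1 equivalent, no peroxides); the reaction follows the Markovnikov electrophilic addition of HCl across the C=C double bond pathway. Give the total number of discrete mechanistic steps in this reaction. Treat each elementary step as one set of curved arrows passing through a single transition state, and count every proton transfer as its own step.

3

Step 1: Protonation of the alkene by HCl: the π bond acts as the nucleophile and picks up H⁺, giving the more stable (Markovnikov) secondary carbocation. The H–Cl bond breaks heterolytically, releasing Cl⁻.
Step 2: A hydride (H with its bonding pair) migrates from the adjacent cyclopentyl carbon to the cationic centre — a 1,2-hydride shift — upgrading the secondary cation to a tertiary one.
Step 3: Cl⁻ captures the cation: a lone pair on Cl⁻ fills the empty p orbital, producing the alkyl halide product.
Total: 3 elementary steps.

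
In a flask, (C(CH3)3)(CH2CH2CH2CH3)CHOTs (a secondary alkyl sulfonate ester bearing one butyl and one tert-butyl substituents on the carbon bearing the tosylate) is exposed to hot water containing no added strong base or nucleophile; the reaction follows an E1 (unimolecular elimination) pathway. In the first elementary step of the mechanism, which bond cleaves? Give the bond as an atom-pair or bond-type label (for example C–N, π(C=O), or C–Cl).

Step 1: Unassisted departure of TsO⁻ (taking the C–O bonding pair) generates a secondary carbocation.
The bond broken in this step is the C–O bond.

C–O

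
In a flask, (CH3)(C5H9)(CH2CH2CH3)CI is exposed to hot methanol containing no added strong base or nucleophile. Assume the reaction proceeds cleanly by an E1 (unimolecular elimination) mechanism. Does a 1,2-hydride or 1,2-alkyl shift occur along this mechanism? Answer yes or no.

The first-formed carbocation is tertiary.
No single 1,2-shift to an adjacent carbon would produce a more-substituted cation than the one already present, so no rearrangement occurs.

no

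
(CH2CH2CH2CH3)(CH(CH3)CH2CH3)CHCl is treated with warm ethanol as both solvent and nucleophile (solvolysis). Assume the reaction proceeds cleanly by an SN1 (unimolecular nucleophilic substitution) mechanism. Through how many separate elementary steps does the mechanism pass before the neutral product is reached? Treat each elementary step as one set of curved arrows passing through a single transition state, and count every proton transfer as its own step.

4

Step 1: Rate-determining heterolysis of the C–Cl bond gives Cl⁻ and a secondary carbocation.
Step 2: A hydride (H with its bonding pair) migrates from the adjacent sec-butyl carbon to the cationic centre — a 1,2-hydride shift — upgrading the secondary cation to a tertiary one.
Step 3: Nucleophilic capture: the oxygen of CH3CH2OH bonds to the cationic carbon, producing an oxonium-ion intermediate.
Step 4: Proton transfer from the O–H of the oxonium ion to a solvent molecule delivers the neutral ether.
Total: 4 elementary steps.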